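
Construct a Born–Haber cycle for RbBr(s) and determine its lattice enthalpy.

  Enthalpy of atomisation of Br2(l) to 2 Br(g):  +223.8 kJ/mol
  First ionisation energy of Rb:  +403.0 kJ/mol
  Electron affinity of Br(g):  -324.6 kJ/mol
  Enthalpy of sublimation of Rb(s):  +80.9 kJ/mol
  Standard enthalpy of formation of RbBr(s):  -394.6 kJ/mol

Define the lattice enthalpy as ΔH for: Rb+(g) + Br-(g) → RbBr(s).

U = -665.8 kJ/mol

ΔHf° = 1·ΔHsub + 1·(ΣIE) + 1/2·D(Br2) + 1·EA + U
-394.6 = 1·(+80.9) + 1·(+403.0) + 1/2·(+223.8) + 1·(-324.6) + U
U = -394.6 − (+271.2) = -665.8 kJ/mol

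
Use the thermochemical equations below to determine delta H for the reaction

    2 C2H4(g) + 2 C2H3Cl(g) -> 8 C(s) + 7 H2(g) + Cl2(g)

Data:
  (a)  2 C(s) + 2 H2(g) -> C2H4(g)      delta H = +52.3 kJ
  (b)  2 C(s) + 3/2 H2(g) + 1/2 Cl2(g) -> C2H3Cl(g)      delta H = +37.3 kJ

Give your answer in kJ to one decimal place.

(a) reversed and × 2: (-2)·(+52.3) = -104.6 kJ
(b) reversed and × 2: (-2)·(+37.3) = -74.6 kJ
Since enthalpy is a state function, delta H = (-2)·(+52.3) + (-2)·(+37.3) = -179.2 kJ

delta H = -179.2 kJ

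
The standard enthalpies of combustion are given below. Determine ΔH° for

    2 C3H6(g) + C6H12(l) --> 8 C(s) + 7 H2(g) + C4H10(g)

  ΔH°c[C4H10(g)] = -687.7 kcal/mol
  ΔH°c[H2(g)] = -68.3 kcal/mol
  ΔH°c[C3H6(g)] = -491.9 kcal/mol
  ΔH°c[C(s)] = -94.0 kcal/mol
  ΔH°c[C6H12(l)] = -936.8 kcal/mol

With combustion enthalpies, reactants minus products:
= [2·(-491.9) + 1·(-936.8)] − [8·(-94.0) + 7·(-68.3) + 1·(-687.7)]
= -2.8 kcal/mol

ΔH° = -2.8 kcal/mol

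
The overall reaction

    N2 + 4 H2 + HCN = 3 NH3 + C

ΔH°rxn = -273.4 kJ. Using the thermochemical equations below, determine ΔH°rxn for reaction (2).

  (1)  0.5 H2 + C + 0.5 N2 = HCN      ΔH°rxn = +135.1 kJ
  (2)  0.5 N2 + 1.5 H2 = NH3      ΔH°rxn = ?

ΔH°rxn = -46.1 kJ

(1) reversed: -135.1 kJ
(2) × 3: contributes 3·x
-273.4 = (-135.1) + 3·x
x = (-273.4 − (-135.1)) / (3) = -46.1 kJ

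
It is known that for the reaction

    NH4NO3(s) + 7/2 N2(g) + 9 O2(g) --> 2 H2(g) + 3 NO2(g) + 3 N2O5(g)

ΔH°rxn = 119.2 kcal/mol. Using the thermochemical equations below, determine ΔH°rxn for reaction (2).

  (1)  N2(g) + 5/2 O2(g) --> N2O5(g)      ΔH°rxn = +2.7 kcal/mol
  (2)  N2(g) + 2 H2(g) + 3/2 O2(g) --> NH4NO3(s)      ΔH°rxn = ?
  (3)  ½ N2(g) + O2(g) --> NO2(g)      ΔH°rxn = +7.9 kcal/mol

(1) × 3: (3)·(+2.7) = +8.1 kcal/mol
(2) reversed: contributes −x
(3) × 3: (3)·(+7.9) = +23.7 kcal/mol
+119.2 = (+8.1) + (+23.7) − x
x = (+119.2 − (+31.8)) / (-1) = -87.4 kcal/mol

ΔH°rxn = -87.4 kcal/mol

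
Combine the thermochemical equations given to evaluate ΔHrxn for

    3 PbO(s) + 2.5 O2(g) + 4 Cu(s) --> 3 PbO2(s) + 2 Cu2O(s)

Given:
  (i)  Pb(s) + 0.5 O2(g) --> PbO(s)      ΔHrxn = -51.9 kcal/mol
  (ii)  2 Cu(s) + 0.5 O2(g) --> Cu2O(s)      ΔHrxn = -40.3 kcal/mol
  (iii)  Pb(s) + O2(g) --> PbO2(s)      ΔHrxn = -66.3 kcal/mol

(i) reversed and × 3 (reverse to put PbO(s) on the reactant side; ×3 to match 3 PbO(s) in the target): (-3)·(-51.9) = +155.7 kcal/mol
(ii) × 2 (scale by 2 for the 2 Cu2O(s)): (2)·(-40.3) = -80.6 kcal/mol
(iii) × 3 (×3 to match 3 PbO2(s) in the target): (3)·(-66.3) = -198.9 kcal/mol
ΔHrxn = (+155.7) + (-80.6) + (-198.9) = -123.8 kcal/mol

ΔHrxn = -123.8 kcal/mol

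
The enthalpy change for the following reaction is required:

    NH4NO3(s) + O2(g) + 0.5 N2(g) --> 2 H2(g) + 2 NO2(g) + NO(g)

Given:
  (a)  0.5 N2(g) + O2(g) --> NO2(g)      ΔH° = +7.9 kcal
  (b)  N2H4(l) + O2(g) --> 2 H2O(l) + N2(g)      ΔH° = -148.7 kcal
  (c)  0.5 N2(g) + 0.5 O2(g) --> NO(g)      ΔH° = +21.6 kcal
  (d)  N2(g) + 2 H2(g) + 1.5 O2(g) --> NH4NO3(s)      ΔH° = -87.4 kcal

(a) × 2 (scale by 2 for the 2 NO2(g)): (2)·(+7.9) = +15.8 kcal
(b): not needed (N2H4(l) appears nowhere else).
(c) as written (NO(g) already on the product side): +21.6 kcal
(d) reversed (reverse to put NH4NO3(s) on the reactant side): +87.4 kcal
By Hess's law, ΔH° = (+15.8) + (+21.6) + (+87.4) = 124.8 kcal

ΔH° = 124.8 kcal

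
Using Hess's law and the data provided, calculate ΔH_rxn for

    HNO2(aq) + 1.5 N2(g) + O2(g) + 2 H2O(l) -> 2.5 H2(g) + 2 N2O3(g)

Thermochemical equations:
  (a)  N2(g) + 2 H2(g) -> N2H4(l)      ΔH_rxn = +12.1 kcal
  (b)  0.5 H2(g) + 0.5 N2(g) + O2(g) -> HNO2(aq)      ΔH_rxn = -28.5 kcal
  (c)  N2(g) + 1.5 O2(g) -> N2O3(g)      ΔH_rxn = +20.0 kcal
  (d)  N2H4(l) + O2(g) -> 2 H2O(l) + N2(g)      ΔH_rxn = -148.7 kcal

ΔH_rxn = 205.1 kcal

(a) reversed: -12.1 kcal
(b) reversed: +28.5 kcal
(c) × 2: (2)·(+20.0) = +40.0 kcal
(d) reversed: +148.7 kcal
Summing the manipulated equations, ΔH_rxn = (-1)·(+12.1) + (-1)·(-28.5) + (2)·(+20.0) + (-1)·(-148.7) = 205.1 kcal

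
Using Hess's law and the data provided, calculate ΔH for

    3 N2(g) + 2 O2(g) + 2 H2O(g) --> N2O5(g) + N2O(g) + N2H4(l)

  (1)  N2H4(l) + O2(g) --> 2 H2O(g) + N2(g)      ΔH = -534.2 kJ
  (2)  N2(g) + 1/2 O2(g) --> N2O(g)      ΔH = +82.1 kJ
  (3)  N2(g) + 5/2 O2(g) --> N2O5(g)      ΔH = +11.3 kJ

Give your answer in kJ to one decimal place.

(1) reversed (N2H4(l) must end up as a product): +534.2 kJ
(2) as written (N2O(g) already on the product side): +82.1 kJ
(3) as written (N2O5(g) already on the product side): +11.3 kJ
Since enthalpy is a state function, ΔH = (-1)·(-534.2) + (1)·(+82.1) + (1)·(+11.3) = 627.6 kJ

ΔH = 627.6 kJ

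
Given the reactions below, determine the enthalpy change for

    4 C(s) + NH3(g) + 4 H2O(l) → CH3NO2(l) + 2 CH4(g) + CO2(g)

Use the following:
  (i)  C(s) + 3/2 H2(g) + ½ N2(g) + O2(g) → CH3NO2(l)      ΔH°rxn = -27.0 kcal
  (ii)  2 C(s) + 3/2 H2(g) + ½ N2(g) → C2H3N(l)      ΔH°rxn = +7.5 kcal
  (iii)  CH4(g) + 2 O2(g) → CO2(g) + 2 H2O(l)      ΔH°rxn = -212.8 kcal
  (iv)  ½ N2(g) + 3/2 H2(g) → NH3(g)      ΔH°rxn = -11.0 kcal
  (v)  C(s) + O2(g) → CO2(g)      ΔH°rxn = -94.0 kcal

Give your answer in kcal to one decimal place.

(i) as written: -27.0 kcal
(ii): not needed.
(iii) reversed and × 2: (-2)·(-212.8) = +425.6 kcal
(iv) reversed: +11.0 kcal
(v) × 3: (3)·(-94.0) = -282.0 kcal
By Hess's law, ΔH°rxn = (1)·(-27.0) + (-2)·(-212.8) + (-1)·(-11.0) + (3)·(-94.0) = 127.6 kcal

ΔH°rxn = 127.6 kcal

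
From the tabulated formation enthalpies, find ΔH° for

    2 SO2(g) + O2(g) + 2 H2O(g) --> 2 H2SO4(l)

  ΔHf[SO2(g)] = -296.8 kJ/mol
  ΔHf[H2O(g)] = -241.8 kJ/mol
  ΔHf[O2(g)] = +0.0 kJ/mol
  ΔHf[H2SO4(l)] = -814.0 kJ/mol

ΔH°rxn = Σ nΔHf°(products) − Σ nΔHf°(reactants).
Products: 2·(-814.0) = -1628.0
Reactants: 2·(-296.8) + 1·(+0.0) + 2·(-241.8) = -1077.2
ΔH° = (-1628.0) − (-1077.2) = -550.8 kJ/mol

ΔH° = -550.8 kJ/mol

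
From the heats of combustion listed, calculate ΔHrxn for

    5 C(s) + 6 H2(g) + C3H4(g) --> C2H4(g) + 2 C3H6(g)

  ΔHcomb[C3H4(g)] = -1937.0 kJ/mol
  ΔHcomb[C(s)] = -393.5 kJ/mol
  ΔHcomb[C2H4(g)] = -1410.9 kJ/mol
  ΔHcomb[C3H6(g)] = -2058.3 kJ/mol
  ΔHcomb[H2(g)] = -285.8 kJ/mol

ΔHrxn = -91.8 kJ/mol

With combustion enthalpies, reactants minus products:
= [5·(-393.5) + 6·(-285.8) + 1·(-1937.0)] − [1·(-1410.9) + 2·(-2058.3)]
= -91.8 kJ/mol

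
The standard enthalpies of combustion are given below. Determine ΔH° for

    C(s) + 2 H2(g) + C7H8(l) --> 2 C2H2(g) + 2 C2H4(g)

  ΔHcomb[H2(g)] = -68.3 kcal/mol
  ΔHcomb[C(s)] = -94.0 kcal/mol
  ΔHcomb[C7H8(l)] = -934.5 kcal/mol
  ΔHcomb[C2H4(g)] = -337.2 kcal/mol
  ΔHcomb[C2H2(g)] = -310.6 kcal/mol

Using ΔH = Σ nΔHc°(reactants) − Σ nΔHc°(products):
= [1·(-94.0) + 2·(-68.3) + 1·(-934.5)] − [2·(-310.6) + 2·(-337.2)]
= 130.5 kcal/mol

ΔH° = 130.5 kcal/mol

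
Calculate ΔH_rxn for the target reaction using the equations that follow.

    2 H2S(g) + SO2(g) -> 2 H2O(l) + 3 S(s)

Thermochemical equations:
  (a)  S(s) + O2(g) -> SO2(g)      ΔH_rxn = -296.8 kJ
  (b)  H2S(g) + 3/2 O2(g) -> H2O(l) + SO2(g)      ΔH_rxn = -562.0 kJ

ΔH_rxn = -233.6 kJ

(a) reversed and × 3 (S(s) must end up as a product; scale by 3 for the 3 S(s)): (-3)·(-296.8) = +890.4 kJ
(b) × 2 (scale by 2 for the 2 H2S(g)): (2)·(-562.0) = -1124.0 kJ
Combining the equations, ΔH_rxn = (-3)·(-296.8) + (2)·(-562.0) = -233.6 kJ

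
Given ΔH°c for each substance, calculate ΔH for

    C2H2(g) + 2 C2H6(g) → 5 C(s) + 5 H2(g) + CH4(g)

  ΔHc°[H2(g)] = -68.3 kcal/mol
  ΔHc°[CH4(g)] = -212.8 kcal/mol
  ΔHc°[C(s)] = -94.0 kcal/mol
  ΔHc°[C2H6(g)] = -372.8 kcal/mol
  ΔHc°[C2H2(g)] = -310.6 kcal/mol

ΔH = -31.9 kcal/mol

Using ΔH = Σ nΔHc°(reactants) − Σ nΔHc°(products):
= [1·(-310.6) + 2·(-372.8)] − [5·(-94.0) + 5·(-68.3) + 1·(-212.8)]
= -31.9 kcal/mol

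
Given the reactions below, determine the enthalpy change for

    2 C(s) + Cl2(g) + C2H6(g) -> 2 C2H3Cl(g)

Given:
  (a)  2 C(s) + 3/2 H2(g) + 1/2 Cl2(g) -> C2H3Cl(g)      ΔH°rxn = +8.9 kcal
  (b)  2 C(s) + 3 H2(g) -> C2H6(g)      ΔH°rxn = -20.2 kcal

(a) × 2 (×2 to match 2 C2H3Cl(g) in the target): (2)·(+8.9) = +17.8 kcal
(b) reversed (reverse to put C2H6(g) on the reactant side): +20.2 kcal
ΔH°rxn = (2)·(+8.9) + (-1)·(-20.2) = 38.0 kcal

ΔH°rxn = 38.0 kcal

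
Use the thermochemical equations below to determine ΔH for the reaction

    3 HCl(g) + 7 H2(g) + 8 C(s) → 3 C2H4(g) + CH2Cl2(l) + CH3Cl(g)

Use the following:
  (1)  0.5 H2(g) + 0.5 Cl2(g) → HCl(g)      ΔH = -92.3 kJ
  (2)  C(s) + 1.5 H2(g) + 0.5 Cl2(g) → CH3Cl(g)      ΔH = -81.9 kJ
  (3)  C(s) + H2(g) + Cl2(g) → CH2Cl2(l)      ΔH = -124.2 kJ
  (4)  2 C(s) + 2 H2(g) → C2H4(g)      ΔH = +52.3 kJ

ΔH = 227.7 kJ

(1) reversed and × 3 (HCl(g) must end up as a reactant; ×3 to match 3 HCl(g) in the target): (-3)·(-92.3) = +276.9 kJ
(2) as written (CH3Cl(g) already on the product side): -81.9 kJ
(3) as written (CH2Cl2(l) already on the product side): -124.2 kJ
(4) × 3 (×3 to match 3 C2H4(g) in the target): (3)·(+52.3) = +156.9 kJ
Since enthalpy is a state function, ΔH = (+276.9) + (-81.9) + (-124.2) + (+156.9) = 227.7 kJ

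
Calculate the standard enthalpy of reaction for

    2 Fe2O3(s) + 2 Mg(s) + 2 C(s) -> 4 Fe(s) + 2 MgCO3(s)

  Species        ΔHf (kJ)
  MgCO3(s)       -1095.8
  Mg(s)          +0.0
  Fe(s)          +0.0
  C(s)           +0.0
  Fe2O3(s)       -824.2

ΔHrxn = -543.2 kJ

Products: 4·(+0.0) + 2·(-1095.8) = -2191.6
Reactants: 2·(-824.2) + 2·(+0.0) + 2·(+0.0) = -1648.4
ΔHrxn = (-2191.6) − (-1648.4) = -543.2 kJ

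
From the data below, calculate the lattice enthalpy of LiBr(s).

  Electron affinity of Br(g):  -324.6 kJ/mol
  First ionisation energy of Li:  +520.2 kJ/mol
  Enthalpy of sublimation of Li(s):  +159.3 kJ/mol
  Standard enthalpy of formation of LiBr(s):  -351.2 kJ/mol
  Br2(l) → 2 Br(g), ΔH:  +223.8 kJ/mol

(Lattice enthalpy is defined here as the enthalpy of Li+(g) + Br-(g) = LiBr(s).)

ΔHf° = 1·ΔHsub + 1·(ΣIE) + 1/2·D(Br2) + 1·EA + U
-351.2 = 1·(+159.3) + 1·(+520.2) + 1/2·(+223.8) + 1·(-324.6) + U
U = -351.2 − (+466.8) = -818.0 kJ/mol

U = -818.0 kJ/mol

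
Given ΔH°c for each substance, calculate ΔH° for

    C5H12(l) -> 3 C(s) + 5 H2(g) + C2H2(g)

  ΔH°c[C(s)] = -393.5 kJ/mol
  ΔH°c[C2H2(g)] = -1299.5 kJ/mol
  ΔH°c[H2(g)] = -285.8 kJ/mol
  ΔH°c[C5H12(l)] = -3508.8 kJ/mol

ΔH° = 400.2 kJ/mol

Using ΔH = Σ nΔHc°(reactants) − Σ nΔHc°(products):
= [1·(-3508.8)] − [3·(-393.5) + 5·(-285.8) + 1·(-1299.5)]
= 400.2 kJ/mol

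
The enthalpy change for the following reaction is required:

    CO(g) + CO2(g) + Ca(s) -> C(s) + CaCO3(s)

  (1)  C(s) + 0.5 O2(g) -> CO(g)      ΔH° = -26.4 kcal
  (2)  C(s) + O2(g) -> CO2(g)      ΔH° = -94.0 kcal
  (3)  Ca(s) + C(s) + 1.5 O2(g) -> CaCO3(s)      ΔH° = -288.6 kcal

(1) reversed (reverse to put CO(g) on the reactant side): +26.4 kcal
(2) reversed (reverse to put CO2(g) on the reactant side): +94.0 kcal
(3) as written (CaCO3(s) already on the product side): -288.6 kcal
ΔH° = (-1)·(-26.4) + (-1)·(-94.0) + (1)·(-288.6) = -168.2 kcal

ΔH° = -168.2 kcal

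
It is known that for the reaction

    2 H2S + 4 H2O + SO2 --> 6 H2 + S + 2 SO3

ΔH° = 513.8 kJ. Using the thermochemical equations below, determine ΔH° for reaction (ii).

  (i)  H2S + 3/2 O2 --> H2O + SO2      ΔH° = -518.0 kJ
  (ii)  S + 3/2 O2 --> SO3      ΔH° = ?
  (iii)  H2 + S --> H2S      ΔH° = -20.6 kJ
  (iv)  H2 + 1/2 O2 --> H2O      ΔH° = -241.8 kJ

ΔH° = -395.7 kJ

(i) reversed: +518.0 kJ
(ii) × 2: contributes 2·x
(iii) reversed and × 3: (-3)·(-20.6) = +61.8 kJ
(iv) reversed and × 3: (-3)·(-241.8) = +725.4 kJ
+513.8 = (+518.0) + (+61.8) + (+725.4) + 2·x
x = (+513.8 − (+1305.2)) / (2) = -395.7 kJ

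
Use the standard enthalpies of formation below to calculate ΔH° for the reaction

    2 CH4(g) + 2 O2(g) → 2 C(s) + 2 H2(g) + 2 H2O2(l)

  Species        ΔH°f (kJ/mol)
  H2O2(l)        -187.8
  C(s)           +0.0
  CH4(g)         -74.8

ΔH° = -226.0 kJ/mol

ΔH°rxn = Σ nΔHf°(products) − Σ nΔHf°(reactants).
Products: 2·(+0.0) + 2·(+0.0) + 2·(-187.8) = -375.6
Reactants: 2·(-74.8) + 2·(+0.0) = -149.6
ΔH° = (-375.6) − (-149.6) = -226.0 kJ/mol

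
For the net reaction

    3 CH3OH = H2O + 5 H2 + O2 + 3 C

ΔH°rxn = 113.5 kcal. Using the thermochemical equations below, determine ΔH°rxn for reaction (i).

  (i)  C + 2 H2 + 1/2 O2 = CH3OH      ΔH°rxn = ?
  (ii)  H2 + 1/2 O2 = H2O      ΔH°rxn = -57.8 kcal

ΔH°rxn = -57.1 kcal

(i) reversed and × 3: contributes −3·x
(ii) as written: -57.8 kcal
+113.5 = (-57.8) − 3·x
x = (+113.5 − (-57.8)) / (-3) = -57.1 kcal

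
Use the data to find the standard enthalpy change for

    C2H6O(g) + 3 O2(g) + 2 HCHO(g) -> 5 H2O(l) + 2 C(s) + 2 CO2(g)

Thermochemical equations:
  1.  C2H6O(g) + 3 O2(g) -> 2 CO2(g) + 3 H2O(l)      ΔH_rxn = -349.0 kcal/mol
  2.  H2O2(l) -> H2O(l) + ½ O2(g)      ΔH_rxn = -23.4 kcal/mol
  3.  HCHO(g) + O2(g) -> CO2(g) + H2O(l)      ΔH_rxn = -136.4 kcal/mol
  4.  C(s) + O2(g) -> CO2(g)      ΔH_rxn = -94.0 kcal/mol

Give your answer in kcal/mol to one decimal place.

eq. 1 as written: -349.0 kcal/mol
eq. 2: not needed.
eq. 3 × 2: (2)·(-136.4) = -272.8 kcal/mol
eq. 4 reversed and × 2: (-2)·(-94.0) = +188.0 kcal/mol
ΔH_rxn = (1)·(-349.0) + (2)·(-136.4) + (-2)·(-94.0) = -433.8 kcal/mol

ΔH_rxn = -433.8 kcal/mol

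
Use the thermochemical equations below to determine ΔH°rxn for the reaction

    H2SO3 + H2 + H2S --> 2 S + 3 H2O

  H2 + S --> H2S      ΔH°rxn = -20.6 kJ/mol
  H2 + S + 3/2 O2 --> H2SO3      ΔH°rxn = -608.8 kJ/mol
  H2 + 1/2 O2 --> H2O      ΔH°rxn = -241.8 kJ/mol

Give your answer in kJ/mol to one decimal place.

ΔH°rxn = -96.0 kJ/mol

equation 1 reversed (H2S must end up as a reactant): +20.6 kJ/mol
equation 2 reversed (reverse to put H2SO3 on the reactant side): +608.8 kJ/mol
equation 3 × 3 (×3 to match 3 H2O in the target): (3)·(-241.8) = -725.4 kJ/mol
Summing the manipulated equations, ΔH°rxn = (+20.6) + (+608.8) + (-725.4) = -96.0 kJ/mol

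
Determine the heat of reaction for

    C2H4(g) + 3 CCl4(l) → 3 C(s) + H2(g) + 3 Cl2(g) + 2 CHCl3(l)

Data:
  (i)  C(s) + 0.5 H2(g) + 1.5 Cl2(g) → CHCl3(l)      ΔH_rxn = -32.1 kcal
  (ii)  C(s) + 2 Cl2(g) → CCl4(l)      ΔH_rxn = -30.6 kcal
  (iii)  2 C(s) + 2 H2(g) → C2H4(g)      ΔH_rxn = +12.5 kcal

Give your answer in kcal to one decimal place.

(i) × 2 (×2 to match 2 CHCl3(l) in the target): (2)·(-32.1) = -64.2 kcal
(ii) reversed and × 3 (reverse to put CCl4(l) on the reactant side; scale by 3 for the 3 CCl4(l)): (-3)·(-30.6) = +91.8 kcal
(iii) reversed (reverse to put C2H4(g) on the reactant side): -12.5 kcal
ΔH_rxn = (2)·(-32.1) + (-3)·(-30.6) + (-1)·(+12.5) = 15.1 kcal

ΔH_rxn = 15.1 kcal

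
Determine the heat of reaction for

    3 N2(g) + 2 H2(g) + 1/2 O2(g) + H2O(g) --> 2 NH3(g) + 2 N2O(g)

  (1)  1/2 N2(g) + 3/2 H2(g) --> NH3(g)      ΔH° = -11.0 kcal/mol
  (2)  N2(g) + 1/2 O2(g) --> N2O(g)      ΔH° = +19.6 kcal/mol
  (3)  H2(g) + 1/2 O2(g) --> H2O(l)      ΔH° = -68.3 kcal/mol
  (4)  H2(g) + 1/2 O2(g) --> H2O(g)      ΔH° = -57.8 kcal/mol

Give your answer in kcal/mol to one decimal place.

(1) × 2: (2)·(-11.0) = -22.0 kcal/mol
(2) × 2: (2)·(+19.6) = +39.2 kcal/mol
(3): not needed.
(4) reversed: +57.8 kcal/mol
Since enthalpy is a state function, ΔH° = (2)·(-11.0) + (2)·(+19.6) + (-1)·(-57.8) = 75.0 kcal/mol

ΔH° = 75.0 kcal/mol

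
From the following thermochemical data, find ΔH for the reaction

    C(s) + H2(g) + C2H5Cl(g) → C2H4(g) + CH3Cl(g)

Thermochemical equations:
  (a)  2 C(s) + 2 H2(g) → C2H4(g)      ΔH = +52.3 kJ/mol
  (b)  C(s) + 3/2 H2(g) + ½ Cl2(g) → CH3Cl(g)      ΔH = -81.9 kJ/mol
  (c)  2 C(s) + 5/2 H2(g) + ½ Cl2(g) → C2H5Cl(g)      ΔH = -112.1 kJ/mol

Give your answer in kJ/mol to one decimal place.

(a) as written (C2H4(g) already on the product side): +52.3 kJ/mol
(b) as written (CH3Cl(g) already on the product side): -81.9 kJ/mol
(c) reversed (C2H5Cl(g) must end up as a reactant): +112.1 kJ/mol
By Hess's law, ΔH = (1)·(+52.3) + (1)·(-81.9) + (-1)·(-112.1) = 82.5 kJ/mol

ΔH = 82.5 kJ/mol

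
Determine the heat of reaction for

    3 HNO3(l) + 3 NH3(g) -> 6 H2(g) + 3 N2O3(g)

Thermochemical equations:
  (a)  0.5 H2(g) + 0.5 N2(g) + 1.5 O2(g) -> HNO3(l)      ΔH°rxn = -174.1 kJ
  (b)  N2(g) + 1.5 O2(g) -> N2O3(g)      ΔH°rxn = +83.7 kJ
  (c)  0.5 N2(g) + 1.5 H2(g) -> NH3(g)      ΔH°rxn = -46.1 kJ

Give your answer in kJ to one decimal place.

ΔH°rxn = 911.7 kJ

(a) reversed and × 3 (reverse to put HNO3(l) on the reactant side; scale by 3 for the 3 HNO3(l)): (-3)·(-174.1) = +522.3 kJ
(b) × 3 (×3 to match 3 N2O3(g) in the target): (3)·(+83.7) = +251.1 kJ
(c) reversed and × 3 (reverse to put NH3(g) on the reactant side; ×3 to match 3 NH3(g) in the target): (-3)·(-46.1) = +138.3 kJ
Since enthalpy is a state function, ΔH°rxn = (+522.3) + (+251.1) + (+138.3) = 911.7 kJ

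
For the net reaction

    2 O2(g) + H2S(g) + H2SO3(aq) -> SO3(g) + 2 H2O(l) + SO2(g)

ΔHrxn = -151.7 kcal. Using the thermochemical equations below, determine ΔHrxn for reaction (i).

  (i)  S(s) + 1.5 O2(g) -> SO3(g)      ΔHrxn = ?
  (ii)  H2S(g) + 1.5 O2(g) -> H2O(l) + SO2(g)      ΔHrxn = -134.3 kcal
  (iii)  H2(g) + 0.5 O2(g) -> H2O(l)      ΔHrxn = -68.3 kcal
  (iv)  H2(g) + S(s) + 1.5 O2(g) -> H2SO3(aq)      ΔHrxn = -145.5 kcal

ΔHrxn = -94.6 kcal

(i) as written (SO3(g) already on the product side): contributes x
(ii) as written (H2S(g) already on the reactant side): -134.3 kcal
(iii) as written: -68.3 kcal
(iv) reversed (reverse to put H2SO3(aq) on the reactant side): +145.5 kcal
-151.7 = (-134.3) + (-68.3) + (+145.5) + x
x = (-151.7 − (-57.1)) / (1) = -94.6 kcal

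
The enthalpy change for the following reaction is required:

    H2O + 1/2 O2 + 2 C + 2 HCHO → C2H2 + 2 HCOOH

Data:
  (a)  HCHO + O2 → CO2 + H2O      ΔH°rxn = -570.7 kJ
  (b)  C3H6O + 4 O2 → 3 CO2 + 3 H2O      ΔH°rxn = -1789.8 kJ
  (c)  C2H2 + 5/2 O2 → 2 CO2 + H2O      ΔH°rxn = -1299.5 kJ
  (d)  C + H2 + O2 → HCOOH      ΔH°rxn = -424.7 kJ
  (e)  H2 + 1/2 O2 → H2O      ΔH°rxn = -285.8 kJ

(a) × 2 (×2 to match 2 HCHO in the target): (2)·(-570.7) = -1141.4 kJ
(b): not needed (C3H6O appears nowhere else).
(c) reversed (reverse to put C2H2 on the product side): +1299.5 kJ
(d) × 2 (scale by 2 for the 2 HCOOH): (2)·(-424.7) = -849.4 kJ
(e) reversed and × 2: (-2)·(-285.8) = +571.6 kJ
Summing the manipulated equations, ΔH°rxn = (2)·(-570.7) + (-1)·(-1299.5) + (2)·(-424.7) + (-2)·(-285.8) = -119.7 kJ

ΔH°rxn = -119.7 kJ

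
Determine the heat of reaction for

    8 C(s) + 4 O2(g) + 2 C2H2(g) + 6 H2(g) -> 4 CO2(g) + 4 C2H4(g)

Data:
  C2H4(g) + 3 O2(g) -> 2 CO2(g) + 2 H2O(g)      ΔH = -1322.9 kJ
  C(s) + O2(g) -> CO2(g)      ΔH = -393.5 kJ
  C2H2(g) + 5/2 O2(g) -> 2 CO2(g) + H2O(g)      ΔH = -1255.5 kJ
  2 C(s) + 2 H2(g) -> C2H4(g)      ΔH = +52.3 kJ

equation 1 reversed: +1322.9 kJ
equation 2 × 2: (2)·(-393.5) = -787.0 kJ
equation 3 × 2 (scale by 2 for the 2 C2H2(g)): (2)·(-1255.5) = -2511.0 kJ
equation 4 × 3 (×3 to match 6 H2(g) in the target): (3)·(+52.3) = +156.9 kJ
Summing the manipulated equations, ΔH = (-1)·(-1322.9) + (2)·(-393.5) + (2)·(-1255.5) + (3)·(+52.3) = -1818.2 kJ

ΔH = -1818.2 kJ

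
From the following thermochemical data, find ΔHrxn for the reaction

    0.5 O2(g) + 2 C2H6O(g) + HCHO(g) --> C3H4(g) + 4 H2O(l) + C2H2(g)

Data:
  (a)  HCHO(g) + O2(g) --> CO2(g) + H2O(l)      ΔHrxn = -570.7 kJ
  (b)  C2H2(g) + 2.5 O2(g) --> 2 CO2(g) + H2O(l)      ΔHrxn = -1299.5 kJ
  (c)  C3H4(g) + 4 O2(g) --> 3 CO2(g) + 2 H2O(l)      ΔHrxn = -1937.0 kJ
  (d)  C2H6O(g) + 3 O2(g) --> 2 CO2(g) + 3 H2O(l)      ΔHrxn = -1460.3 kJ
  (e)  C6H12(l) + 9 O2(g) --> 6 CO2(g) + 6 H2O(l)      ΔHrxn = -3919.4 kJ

(a) as written (HCHO(g) already on the reactant side): -570.7 kJ
(b) reversed (reverse to put C2H2(g) on the product side): +1299.5 kJ
(c) reversed (C3H4(g) must end up as a product): +1937.0 kJ
(d) × 2 (scale by 2 for the 2 C2H6O(g)): (2)·(-1460.3) = -2920.6 kJ
(e): not needed (C6H12(l) appears nowhere else).
By Hess's law, ΔHrxn = (1)·(-570.7) + (-1)·(-1299.5) + (-1)·(-1937.0) + (2)·(-1460.3) = -254.8 kJ

ΔHrxn = -254.8 kJ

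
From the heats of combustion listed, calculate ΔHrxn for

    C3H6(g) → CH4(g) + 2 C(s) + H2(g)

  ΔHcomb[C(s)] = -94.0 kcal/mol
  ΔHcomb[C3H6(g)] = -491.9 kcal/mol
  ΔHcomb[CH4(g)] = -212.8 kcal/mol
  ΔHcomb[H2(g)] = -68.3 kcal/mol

ΔHrxn = -22.8 kcal/mol

Using ΔH = Σ nΔHc°(reactants) − Σ nΔHc°(products):
= [1·(-491.9)] − [1·(-212.8) + 2·(-94.0) + 1·(-68.3)]
= -22.8 kcal/mol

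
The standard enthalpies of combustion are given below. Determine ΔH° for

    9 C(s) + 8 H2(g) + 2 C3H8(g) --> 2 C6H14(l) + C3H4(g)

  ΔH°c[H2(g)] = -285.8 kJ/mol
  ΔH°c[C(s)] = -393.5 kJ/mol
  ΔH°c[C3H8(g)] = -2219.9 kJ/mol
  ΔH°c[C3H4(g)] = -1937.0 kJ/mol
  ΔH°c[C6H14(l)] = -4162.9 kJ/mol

ΔH° = -4.9 kJ/mol

With combustion enthalpies, reactants minus products:
= [9·(-393.5) + 8·(-285.8) + 2·(-2219.9)] − [2·(-4162.9) + 1·(-1937.0)]
= -4.9 kJ/mol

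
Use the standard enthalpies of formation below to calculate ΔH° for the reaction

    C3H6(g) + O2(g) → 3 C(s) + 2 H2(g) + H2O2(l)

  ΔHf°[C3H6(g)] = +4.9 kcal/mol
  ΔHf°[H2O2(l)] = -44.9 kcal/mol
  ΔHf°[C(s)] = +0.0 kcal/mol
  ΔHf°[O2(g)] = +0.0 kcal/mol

ΔH°rxn = Σ nΔHf°(products) − Σ nΔHf°(reactants).
Products: 3·(+0.0) + 2·(+0.0) + 1·(-44.9) = -44.9
Reactants: 1·(+4.9) + 1·(+0.0) = +4.9
ΔH° = (-44.9) − (+4.9) = -49.8 kcal/mol

ΔH° = -49.8 kcal/mol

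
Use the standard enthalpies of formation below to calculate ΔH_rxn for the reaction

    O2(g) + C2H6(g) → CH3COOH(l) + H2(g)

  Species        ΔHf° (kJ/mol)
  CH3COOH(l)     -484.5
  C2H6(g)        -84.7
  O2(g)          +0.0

ΔH_rxn = -399.8 kJ/mol

Products: 1·(-484.5) + 1·(+0.0) = -484.5
Reactants: 1·(+0.0) + 1·(-84.7) = -84.7
ΔH_rxn = (-484.5) − (-84.7) = -399.8 kJ/mol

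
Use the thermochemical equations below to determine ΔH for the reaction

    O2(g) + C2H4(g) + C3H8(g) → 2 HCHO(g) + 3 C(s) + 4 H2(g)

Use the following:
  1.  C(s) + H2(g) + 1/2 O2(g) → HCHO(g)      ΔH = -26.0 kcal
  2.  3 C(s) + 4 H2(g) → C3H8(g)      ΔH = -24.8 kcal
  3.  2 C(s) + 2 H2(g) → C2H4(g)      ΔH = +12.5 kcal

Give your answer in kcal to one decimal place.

ΔH = -39.7 kcal

eq. 1 × 2: (2)·(-26.0) = -52.0 kcal
eq. 2 reversed: +24.8 kcal
eq. 3 reversed: -12.5 kcal
Since enthalpy is a state function, ΔH = (-52.0) + (+24.8) + (-12.5) = -39.7 kcal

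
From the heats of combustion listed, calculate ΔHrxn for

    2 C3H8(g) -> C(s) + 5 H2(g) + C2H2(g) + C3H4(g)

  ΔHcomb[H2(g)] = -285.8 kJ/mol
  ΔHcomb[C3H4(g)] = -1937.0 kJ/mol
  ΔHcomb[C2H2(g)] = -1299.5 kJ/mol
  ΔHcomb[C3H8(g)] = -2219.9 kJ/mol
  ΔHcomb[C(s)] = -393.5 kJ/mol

Using ΔH = Σ nΔHc°(reactants) − Σ nΔHc°(products):
= [2·(-2219.9)] − [1·(-393.5) + 5·(-285.8) + 1·(-1299.5) + 1·(-1937.0)]
= 619.2 kJ/mol

ΔHrxn = 619.2 kJ/mol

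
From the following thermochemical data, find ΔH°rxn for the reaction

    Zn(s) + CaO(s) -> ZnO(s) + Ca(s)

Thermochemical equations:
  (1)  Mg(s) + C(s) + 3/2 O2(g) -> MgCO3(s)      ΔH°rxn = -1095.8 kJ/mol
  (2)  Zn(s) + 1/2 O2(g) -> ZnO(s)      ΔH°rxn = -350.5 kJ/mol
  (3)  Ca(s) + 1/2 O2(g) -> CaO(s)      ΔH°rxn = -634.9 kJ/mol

ΔH°rxn = 284.4 kJ/mol

(1): not needed (MgCO3(s) appears nowhere else).
(2) as written (ZnO(s) already on the product side): -350.5 kJ/mol
(3) reversed (CaO(s) must end up as a reactant): +634.9 kJ/mol
ΔH°rxn = (-350.5) + (+634.9) = 284.4 kJ/mol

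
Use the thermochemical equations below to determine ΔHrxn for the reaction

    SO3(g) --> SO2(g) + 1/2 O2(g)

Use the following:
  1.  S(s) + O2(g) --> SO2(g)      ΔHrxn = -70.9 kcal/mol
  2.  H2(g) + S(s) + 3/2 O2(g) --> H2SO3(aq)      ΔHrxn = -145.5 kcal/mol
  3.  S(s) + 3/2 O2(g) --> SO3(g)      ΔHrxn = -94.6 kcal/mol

eq. 1 as written: -70.9 kcal/mol
eq. 2: not needed.
eq. 3 reversed: +94.6 kcal/mol
ΔHrxn = (-70.9) + (+94.6) = 23.7 kcal/mol

ΔHrxn = 23.7 kcal/mol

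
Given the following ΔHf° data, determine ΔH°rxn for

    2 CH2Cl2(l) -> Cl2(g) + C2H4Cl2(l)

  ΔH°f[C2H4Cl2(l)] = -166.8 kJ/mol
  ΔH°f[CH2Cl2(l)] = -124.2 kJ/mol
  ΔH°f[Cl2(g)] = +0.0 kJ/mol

ΔH°rxn = 81.6 kJ/mol

ΔH°rxn = Σ nΔHf°(products) − Σ nΔHf°(reactants).
Products: 1·(+0.0) + 1·(-166.8) = -166.8
Reactants: 2·(-124.2) = -248.4
ΔH°rxn = (-166.8) − (-248.4) = 81.6 kJ/mol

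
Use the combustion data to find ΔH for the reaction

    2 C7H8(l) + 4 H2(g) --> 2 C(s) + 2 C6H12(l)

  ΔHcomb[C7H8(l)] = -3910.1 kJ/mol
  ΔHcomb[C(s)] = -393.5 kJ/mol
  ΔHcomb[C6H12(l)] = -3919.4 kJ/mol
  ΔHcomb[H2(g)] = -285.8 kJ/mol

With combustion enthalpies, reactants minus products:
= [2·(-3910.1) + 4·(-285.8)] − [2·(-393.5) + 2·(-3919.4)]
= -337.6 kJ/mol

ΔH = -337.6 kJ/mol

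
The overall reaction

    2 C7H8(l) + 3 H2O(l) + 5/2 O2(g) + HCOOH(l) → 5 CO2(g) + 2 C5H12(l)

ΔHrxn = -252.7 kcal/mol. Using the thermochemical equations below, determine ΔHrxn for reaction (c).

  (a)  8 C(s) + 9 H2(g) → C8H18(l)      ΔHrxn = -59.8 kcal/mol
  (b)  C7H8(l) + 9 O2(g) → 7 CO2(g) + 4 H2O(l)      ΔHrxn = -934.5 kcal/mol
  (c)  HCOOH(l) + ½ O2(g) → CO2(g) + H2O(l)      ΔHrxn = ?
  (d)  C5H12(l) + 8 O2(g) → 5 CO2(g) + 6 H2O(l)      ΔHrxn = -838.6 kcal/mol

ΔHrxn = -60.9 kcal/mol

(a): not needed (C8H18(l) appears nowhere else).
(b) × 2 (×2 to match 2 C7H8(l) in the target): (2)·(-934.5) = -1869.0 kcal/mol
(c) as written (HCOOH(l) already on the reactant side): contributes x
(d) reversed and × 2 (reverse to put C5H12(l) on the product side; scale by 2 for the 2 C5H12(l)): (-2)·(-838.6) = +1677.2 kcal/mol
-252.7 = (-1869.0) + (+1677.2) + x
x = (-252.7 − (-191.8)) / (1) = -60.9 kcal/mol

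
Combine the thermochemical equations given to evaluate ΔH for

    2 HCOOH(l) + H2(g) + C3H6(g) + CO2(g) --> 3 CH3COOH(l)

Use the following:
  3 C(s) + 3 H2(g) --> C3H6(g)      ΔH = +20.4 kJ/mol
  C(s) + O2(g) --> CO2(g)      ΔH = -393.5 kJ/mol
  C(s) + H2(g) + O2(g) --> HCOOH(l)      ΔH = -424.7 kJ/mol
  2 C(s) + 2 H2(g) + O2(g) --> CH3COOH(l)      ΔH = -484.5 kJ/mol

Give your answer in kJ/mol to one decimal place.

equation 1 reversed: -20.4 kJ/mol
equation 2 reversed: +393.5 kJ/mol
equation 3 reversed and × 2: (-2)·(-424.7) = +849.4 kJ/mol
equation 4 × 3: (3)·(-484.5) = -1453.5 kJ/mol
ΔH = (-20.4) + (+393.5) + (+849.4) + (-1453.5) = -231.0 kJ/mol

ΔH = -231.0 kJ/mol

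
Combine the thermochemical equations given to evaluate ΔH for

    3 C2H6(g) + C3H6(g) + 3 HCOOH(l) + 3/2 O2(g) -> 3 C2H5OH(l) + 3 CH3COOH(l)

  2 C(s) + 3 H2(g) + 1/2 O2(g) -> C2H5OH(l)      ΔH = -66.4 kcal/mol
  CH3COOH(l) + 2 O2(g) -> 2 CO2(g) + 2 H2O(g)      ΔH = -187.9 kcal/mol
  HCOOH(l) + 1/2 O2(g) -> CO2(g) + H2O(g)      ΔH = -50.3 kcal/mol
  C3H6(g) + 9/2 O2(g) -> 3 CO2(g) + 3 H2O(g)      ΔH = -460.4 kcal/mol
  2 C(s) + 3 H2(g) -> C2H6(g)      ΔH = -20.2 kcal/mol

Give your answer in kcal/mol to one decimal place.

equation 1 × 3 (scale by 3 for the 3 C2H5OH(l)): (3)·(-66.4) = -199.2 kcal/mol
equation 2 reversed and × 3 (CH3COOH(l) must end up as a product; ×3 to match 3 CH3COOH(l) in the target): (-3)·(-187.9) = +563.7 kcal/mol
equation 3 × 3 (scale by 3 for the 3 HCOOH(l)): (3)·(-50.3) = -150.9 kcal/mol
equation 4 as written (C3H6(g) already on the reactant side): -460.4 kcal/mol
equation 5 reversed and × 3 (C2H6(g) must end up as a reactant; scale by 3 for the 3 C2H6(g)): (-3)·(-20.2) = +60.6 kcal/mol
ΔH = (-199.2) + (+563.7) + (-150.9) + (-460.4) + (+60.6) = -186.2 kcal/mol

ΔH = -186.2 kcal/mol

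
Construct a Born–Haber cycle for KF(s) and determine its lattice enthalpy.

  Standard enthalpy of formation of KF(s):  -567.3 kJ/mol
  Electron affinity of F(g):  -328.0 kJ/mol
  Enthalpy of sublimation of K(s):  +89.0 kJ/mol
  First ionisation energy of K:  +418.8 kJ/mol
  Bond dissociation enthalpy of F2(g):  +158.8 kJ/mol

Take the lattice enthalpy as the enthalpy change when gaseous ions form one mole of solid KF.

ΔHf° = 1·ΔHsub + 1·(ΣIE) + 1/2·D(F2) + 1·EA + U
-567.3 = 1·(+89.0) + 1·(+418.8) + 1/2·(+158.8) + 1·(-328.0) + U
U = -567.3 − (+259.2) = -826.5 kJ/mol

U = -826.5 kJ/mol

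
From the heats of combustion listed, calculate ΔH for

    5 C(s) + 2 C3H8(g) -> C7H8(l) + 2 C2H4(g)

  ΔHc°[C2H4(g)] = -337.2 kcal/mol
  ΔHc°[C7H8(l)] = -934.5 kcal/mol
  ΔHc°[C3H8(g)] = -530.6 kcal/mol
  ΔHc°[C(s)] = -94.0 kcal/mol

ΔH = 77.7 kcal/mol

With combustion enthalpies, reactants minus products:
= [5·(-94.0) + 2·(-530.6)] − [1·(-934.5) + 2·(-337.2)]
= 77.7 kcal/mol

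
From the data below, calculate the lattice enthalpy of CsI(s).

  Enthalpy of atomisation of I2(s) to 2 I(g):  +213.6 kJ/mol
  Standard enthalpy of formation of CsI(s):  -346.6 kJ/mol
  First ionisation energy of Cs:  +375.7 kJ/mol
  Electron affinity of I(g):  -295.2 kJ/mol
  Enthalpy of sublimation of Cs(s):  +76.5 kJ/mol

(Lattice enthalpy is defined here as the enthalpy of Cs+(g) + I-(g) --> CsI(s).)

U = -610.4 kJ/mol

ΔHf° = 1·ΔHsub + 1·(ΣIE) + 1/2·D(I2) + 1·EA + U
-346.6 = 1·(+76.5) + 1·(+375.7) + 1/2·(+213.6) + 1·(-295.2) + U
U = -346.6 − (+263.8) = -610.4 kJ/mol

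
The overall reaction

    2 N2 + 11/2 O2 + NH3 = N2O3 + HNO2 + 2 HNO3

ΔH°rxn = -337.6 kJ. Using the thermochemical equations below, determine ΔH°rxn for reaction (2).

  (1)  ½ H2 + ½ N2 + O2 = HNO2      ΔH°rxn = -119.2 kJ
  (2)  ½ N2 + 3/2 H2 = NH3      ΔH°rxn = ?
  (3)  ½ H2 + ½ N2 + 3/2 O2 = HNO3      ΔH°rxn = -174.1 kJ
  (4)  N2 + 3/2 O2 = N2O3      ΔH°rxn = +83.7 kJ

ΔH°rxn = -46.1 kJ

(1) as written: -119.2 kJ
(2) reversed: contributes −x
(3) × 2: (2)·(-174.1) = -348.2 kJ
(4) as written: +83.7 kJ
-337.6 = (-119.2) + (-348.2) + (+83.7) − x
x = (-337.6 − (-383.7)) / (-1) = -46.1 kJ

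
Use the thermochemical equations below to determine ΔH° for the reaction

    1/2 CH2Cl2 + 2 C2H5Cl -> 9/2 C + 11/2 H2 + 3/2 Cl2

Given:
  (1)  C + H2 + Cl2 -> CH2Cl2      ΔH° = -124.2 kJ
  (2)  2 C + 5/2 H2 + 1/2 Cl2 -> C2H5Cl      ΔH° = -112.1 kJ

ΔH° = 286.3 kJ

(1) reversed and × 1/2: (-1/2)·(-124.2) = +62.1 kJ
(2) reversed and × 2: (-2)·(-112.1) = +224.2 kJ
ΔH° = (+62.1) + (+224.2) = 286.3 kJ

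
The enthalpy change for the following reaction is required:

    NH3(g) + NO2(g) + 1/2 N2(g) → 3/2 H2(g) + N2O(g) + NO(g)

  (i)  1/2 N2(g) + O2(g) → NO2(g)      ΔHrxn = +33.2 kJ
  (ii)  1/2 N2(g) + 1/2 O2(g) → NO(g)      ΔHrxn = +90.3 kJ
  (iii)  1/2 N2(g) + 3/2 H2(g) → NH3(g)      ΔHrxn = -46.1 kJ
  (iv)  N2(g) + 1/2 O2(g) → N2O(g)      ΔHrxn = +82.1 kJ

(i) reversed: -33.2 kJ
(ii) as written: +90.3 kJ
(iii) reversed: +46.1 kJ
(iv) as written: +82.1 kJ
By Hess's law, ΔHrxn = (-1)·(+33.2) + (1)·(+90.3) + (-1)·(-46.1) + (1)·(+82.1) = 185.3 kJ

ΔHrxn = 185.3 kJ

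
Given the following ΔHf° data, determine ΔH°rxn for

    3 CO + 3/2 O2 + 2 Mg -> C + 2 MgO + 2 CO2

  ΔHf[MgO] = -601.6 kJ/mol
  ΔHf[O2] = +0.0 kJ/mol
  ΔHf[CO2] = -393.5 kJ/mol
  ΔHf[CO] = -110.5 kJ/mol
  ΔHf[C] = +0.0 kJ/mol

Products: 1·(+0.0) + 2·(-601.6) + 2·(-393.5) = -1990.2
Reactants: 3·(-110.5) + 3/2·(+0.0) + 2·(+0.0) = -331.5
ΔH°rxn = (-1990.2) − (-331.5) = -1658.7 kJ/mol

ΔH°rxn = -1658.7 kJ/mol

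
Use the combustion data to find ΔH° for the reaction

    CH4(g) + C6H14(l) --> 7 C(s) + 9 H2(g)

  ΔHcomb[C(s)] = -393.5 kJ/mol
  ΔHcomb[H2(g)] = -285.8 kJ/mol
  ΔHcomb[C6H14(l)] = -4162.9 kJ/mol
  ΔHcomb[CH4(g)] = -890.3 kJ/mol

With combustion enthalpies, reactants minus products:
= [1·(-890.3) + 1·(-4162.9)] − [7·(-393.5) + 9·(-285.8)]
= 273.5 kJ/mol

ΔH° = 273.5 kJ/mol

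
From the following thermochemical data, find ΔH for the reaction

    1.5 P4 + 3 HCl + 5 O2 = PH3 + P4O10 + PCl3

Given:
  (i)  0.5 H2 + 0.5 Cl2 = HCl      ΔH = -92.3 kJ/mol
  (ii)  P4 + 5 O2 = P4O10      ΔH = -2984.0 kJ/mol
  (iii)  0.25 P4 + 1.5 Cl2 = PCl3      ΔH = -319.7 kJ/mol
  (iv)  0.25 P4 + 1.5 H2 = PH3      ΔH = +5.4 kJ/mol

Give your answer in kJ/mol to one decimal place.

(i) reversed and × 3: (-3)·(-92.3) = +276.9 kJ/mol
(ii) as written: -2984.0 kJ/mol
(iii) as written: -319.7 kJ/mol
(iv) as written: +5.4 kJ/mol
By Hess's law, ΔH = (+276.9) + (-2984.0) + (-319.7) + (+5.4) = -3021.4 kJ/mol

ΔH = -3021.4 kJ/mol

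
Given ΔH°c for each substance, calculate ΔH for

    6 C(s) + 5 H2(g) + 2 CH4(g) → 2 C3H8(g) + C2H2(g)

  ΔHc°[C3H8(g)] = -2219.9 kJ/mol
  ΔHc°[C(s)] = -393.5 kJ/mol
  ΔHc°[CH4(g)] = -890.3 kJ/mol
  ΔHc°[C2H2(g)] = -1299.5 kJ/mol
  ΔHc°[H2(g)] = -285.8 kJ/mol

Using ΔH = Σ nΔHc°(reactants) − Σ nΔHc°(products):
= [6·(-393.5) + 5·(-285.8) + 2·(-890.3)] − [2·(-2219.9) + 1·(-1299.5)]
= 168.7 kJ/mol

ΔH = 168.7 kJ/mol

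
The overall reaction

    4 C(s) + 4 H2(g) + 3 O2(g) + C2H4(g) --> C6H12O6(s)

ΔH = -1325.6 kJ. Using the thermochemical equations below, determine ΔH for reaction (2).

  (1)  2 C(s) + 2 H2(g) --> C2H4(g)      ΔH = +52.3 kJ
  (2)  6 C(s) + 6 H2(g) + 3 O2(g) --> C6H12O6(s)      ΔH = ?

ΔH = -1273.3 kJ

(1) reversed (reverse to put C2H4(g) on the reactant side): -52.3 kJ
(2) as written (C6H12O6(s) already on the product side): contributes x
-1325.6 = (-52.3) + x
x = (-1325.6 − (-52.3)) / (1) = -1273.3 kJ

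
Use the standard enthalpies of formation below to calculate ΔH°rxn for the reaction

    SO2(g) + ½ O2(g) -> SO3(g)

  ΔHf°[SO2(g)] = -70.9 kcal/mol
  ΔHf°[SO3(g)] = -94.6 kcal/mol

Products: 1·(-94.6) = -94.6
Reactants: 1·(-70.9) + 1/2·(+0.0) = -70.9
ΔH°rxn = (-94.6) − (-70.9) = -23.7 kcal/mol

ΔH°rxn = -23.7 kcal/mol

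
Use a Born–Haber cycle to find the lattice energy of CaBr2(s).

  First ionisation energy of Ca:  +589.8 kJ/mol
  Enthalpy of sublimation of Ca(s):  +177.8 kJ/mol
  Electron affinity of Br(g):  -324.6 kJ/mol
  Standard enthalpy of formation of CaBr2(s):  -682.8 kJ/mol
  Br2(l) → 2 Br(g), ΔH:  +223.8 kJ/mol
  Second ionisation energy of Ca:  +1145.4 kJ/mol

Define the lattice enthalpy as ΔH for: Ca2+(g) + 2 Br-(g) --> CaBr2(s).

U = -2170.4 kJ/mol

ΔHf° = 1·ΔHsub + 1·(ΣIE) + 1·D(Br2) + 2·EA + U
-682.8 = 1·(+177.8) + 1·(+1735.2) + 1·(+223.8) + 2·(-324.6) + U
U = -682.8 − (+1487.6) = -2170.4 kJ/mol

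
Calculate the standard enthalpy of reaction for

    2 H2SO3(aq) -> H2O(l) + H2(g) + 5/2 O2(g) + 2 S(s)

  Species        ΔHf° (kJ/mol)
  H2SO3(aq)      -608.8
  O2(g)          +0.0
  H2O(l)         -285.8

ΔH°rxn = 931.8 kJ/mol

Products: 1·(-285.8) + 1·(+0.0) + 5/2·(+0.0) + 2·(+0.0) = -285.8
Reactants: 2·(-608.8) = -1217.6
ΔH°rxn = (-285.8) − (-1217.6) = 931.8 kJ/mol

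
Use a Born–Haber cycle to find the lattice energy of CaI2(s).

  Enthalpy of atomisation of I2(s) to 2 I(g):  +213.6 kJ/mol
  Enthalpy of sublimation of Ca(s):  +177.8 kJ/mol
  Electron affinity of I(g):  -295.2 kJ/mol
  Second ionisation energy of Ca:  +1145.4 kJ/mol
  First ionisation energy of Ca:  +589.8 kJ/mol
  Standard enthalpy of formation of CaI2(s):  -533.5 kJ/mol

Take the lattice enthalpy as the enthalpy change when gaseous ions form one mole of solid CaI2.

U = -2069.7 kJ/mol

ΔHf° = 1·ΔHsub + 1·(ΣIE) + 1·D(I2) + 2·EA + U
-533.5 = 1·(+177.8) + 1·(+1735.2) + 1·(+213.6) + 2·(-295.2) + U
U = -533.5 − (+1536.2) = -2069.7 kJ/mol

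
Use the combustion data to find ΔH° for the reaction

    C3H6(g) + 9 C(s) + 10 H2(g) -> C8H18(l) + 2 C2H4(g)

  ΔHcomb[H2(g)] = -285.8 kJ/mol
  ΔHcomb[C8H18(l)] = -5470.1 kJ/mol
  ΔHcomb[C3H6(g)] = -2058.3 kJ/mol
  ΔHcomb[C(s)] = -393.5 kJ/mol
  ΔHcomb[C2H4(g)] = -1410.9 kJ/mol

ΔH° = -165.9 kJ/mol

Using ΔH = Σ nΔHc°(reactants) − Σ nΔHc°(products):
= [1·(-2058.3) + 9·(-393.5) + 10·(-285.8)] − [1·(-5470.1) + 2·(-1410.9)]
= -165.9 kJ/mol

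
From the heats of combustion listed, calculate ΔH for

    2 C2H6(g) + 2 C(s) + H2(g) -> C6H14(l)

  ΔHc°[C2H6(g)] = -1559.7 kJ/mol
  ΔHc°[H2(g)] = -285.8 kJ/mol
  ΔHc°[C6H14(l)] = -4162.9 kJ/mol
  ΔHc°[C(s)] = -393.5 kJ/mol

ΔH = -29.3 kJ/mol

Using ΔH = Σ nΔHc°(reactants) − Σ nΔHc°(products):
= [2·(-1559.7) + 2·(-393.5) + 1·(-285.8)] − [1·(-4162.9)]
= -29.3 kJ/mol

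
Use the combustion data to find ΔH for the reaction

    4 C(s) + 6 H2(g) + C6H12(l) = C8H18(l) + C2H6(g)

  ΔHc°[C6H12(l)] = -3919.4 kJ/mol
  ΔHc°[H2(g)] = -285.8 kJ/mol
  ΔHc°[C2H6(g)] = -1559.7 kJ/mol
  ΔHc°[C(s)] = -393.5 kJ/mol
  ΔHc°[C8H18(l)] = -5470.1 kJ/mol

Using ΔH = Σ nΔHc°(reactants) − Σ nΔHc°(products):
= [4·(-393.5) + 6·(-285.8) + 1·(-3919.4)] − [1·(-5470.1) + 1·(-1559.7)]
= -178.4 kJ/mol

ΔH = -178.4 kJ/mol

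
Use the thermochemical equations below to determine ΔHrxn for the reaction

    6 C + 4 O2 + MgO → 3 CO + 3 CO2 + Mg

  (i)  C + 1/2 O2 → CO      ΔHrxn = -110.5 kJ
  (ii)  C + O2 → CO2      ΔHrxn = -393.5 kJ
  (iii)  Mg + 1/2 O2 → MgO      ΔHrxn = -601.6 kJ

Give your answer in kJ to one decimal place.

ΔHrxn = -910.4 kJ

(i) × 3: (3)·(-110.5) = -331.5 kJ
(ii) × 3: (3)·(-393.5) = -1180.5 kJ
(iii) reversed: +601.6 kJ
ΔHrxn = (-331.5) + (-1180.5) + (+601.6) = -910.4 kJ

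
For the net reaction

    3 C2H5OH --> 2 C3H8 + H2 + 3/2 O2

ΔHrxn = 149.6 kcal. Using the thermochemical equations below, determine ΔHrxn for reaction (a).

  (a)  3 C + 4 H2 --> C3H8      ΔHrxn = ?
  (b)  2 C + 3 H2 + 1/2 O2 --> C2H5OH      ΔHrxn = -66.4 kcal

ΔHrxn = -24.8 kcal

(a) × 2 (×2 to match 2 C3H8 in the target): contributes 2·x
(b) reversed and × 3 (reverse to put C2H5OH on the reactant side; ×3 to match 3 C2H5OH in the target): (-3)·(-66.4) = +199.2 kcal
+149.6 = (+199.2) + 2·x
x = (+149.6 − (+199.2)) / (2) = -24.8 kcal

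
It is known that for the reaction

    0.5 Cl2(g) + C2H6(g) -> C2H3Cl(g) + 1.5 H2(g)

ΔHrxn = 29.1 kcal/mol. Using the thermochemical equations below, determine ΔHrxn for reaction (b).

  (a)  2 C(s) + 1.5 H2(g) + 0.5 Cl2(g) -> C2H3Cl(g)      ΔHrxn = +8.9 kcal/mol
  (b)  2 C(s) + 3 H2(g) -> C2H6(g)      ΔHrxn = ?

(a) as written (C2H3Cl(g) already on the product side): +8.9 kcal/mol
(b) reversed (C2H6(g) must end up as a reactant): contributes −x
+29.1 = (+8.9) − x
x = (+29.1 − (+8.9)) / (-1) = -20.2 kcal/mol

ΔHrxn = -20.2 kcal/mol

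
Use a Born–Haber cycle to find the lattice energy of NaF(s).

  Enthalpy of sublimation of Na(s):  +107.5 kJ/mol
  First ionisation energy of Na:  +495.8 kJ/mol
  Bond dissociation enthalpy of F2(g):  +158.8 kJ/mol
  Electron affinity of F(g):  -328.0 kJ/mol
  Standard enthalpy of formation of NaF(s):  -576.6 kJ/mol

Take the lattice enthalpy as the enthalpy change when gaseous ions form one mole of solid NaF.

U = -931.3 kJ/mol

ΔHf° = 1·ΔHsub + 1·(ΣIE) + 1/2·D(F2) + 1·EA + U
-576.6 = 1·(+107.5) + 1·(+495.8) + 1/2·(+158.8) + 1·(-328.0) + U
U = -576.6 − (+354.7) = -931.3 kJ/mol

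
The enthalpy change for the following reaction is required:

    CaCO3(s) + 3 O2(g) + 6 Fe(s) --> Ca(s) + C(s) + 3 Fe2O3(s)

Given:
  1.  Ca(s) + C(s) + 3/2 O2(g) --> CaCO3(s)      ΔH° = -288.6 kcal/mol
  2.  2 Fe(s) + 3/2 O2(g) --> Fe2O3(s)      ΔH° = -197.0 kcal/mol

eq. 1 reversed: +288.6 kcal/mol
eq. 2 × 3: (3)·(-197.0) = -591.0 kcal/mol
ΔH° = (+288.6) + (-591.0) = -302.4 kcal/mol

ΔH° = -302.4 kcal/mol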